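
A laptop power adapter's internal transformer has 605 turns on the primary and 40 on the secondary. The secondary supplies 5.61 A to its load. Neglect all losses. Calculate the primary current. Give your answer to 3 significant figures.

I_p ≈ 0.371 A

For an ideal transformer I_p/I_s = N_s/N_p, so I_p = 5.61 × 40/605 = 0.371 A.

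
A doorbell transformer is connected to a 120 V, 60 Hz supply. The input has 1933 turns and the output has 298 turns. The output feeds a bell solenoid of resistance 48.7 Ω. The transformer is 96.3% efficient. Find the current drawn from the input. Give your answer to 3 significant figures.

I_in ≈ 0.0608 A

V_out = 120 × 298/1933 = 18.500 V.
I_out = V_out/R = 18.500/48.7 = 0.37987 A.
P_out = V_out I_out = 18.500 × 0.37987 = 7.0275 W.
P_in = P_out/η = 7.0275/0.963 = 7.2975 W.
I_in = P_in/V_in = 7.2975/120 = 0.0608 A.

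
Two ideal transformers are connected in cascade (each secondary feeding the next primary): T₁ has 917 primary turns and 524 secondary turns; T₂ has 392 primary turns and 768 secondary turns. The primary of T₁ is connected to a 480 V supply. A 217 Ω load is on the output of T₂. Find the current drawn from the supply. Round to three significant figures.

Secondary of T₁: V = 480.00 × 524/917 = 274.29 V.
Secondary of T₂: V = 274.29 × 768/392 = 537.38 V.
I_load = 537.38/217 = 2.4764 A, so P_out = 537.38 × 2.4764 = 1330.8 W.
All ideal ⇒ P_in = P_out, so I_supply = 1330.8/480 = 2.77 A.

I_supply ≈ 2.77 A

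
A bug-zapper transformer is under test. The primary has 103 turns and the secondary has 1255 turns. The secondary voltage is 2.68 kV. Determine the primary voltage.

V_p/V_s = N_p/N_s, so V_p = 2680 × 103/1255 = 220 V.

V_p ≈ 220 V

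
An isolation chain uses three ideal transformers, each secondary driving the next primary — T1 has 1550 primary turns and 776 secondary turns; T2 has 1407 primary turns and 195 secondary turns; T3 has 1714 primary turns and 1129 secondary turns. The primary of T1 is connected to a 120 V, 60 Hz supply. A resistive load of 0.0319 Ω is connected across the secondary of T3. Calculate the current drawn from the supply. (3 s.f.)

I_supply ≈ 7.86 A

Secondary of T1: V = 120.00 × 776/1550 = 60.077 V.
Secondary of T2: V = 60.077 × 195/1407 = 8.3263 V.
Secondary of T3: V = 8.3263 × 1129/1714 = 5.4845 V.
I_load = 5.4845/0.0319 = 171.93 A, so P_out = 5.4845 × 171.93 = 942.93 W.
All ideal ⇒ P_in = P_out, so I_supply = 942.93/120 = 7.86 A.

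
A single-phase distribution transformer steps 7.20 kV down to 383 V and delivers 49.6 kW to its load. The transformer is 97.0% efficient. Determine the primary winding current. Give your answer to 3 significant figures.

I_p ≈ 7.10 A

P_in = P_out/η = 49600/0.970 = 51134 W.
I_p = P_in/V_p = 51134/7200 = 7.10 A.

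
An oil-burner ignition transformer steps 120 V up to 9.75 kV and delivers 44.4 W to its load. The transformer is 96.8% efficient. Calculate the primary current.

P_in = P_out/η = 44.4/0.968 = 45.868 W.
I_p = P_in/V_p = 45.868/120 = 0.382 A.

I_p ≈ 0.382 A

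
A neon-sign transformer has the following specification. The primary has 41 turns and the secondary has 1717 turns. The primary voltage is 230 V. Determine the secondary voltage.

V_s/V_p = N_s/N_p, so V_s = 230 × 1717/41 = 9630 V.

V_s ≈ 9630 V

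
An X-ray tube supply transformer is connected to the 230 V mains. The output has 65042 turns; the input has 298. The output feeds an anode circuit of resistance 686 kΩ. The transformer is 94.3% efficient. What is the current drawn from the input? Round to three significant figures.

V_out = 230 × 65042/298 = 50200 V.
I_out = V_out/R = 50200/686000 = 0.073178 A.
P_out = V_out I_out = 50200 × 0.073178 = 3673.6 W.
P_in = P_out/η = 3673.6/0.943 = 3895.6 W.
I_in = P_in/V_in = 3895.6/230 = 16.9 A.

I_in ≈ 16.9 A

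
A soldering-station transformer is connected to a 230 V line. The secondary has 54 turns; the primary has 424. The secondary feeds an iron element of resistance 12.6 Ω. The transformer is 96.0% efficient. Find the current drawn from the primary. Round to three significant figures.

V_s = 230 × 54/424 = 29.292 V.
I_s = V_s/R = 29.292/12.6 = 2.3248 A.
P_out = V_s I_s = 29.292 × 2.3248 = 68.099 W.
P_in = P_out/η = 68.099/0.960 = 70.936 W.
I_p = P_in/V_p = 70.936/230 = 0.308 A.

I_p ≈ 0.308 A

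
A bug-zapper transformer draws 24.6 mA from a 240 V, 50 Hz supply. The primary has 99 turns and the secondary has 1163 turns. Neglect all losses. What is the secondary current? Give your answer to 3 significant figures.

I_s/I_p = N_p/N_s, so I_s = 0.0246 × 99/1163 = 0.00209 A.

I_s ≈ 0.00209 A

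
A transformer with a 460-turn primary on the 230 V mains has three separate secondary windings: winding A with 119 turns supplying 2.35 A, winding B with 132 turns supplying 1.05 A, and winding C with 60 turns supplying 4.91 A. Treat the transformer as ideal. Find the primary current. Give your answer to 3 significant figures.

I_p ≈ 1.55 A

V_A = 230 × 119/460 = 59.500 V; V_B = 230 × 132/460 = 66.000 V; V_C = 230 × 60/460 = 30.000 V.
P_out = V_A I_A + V_B I_B + V_C I_C = 59.500×2.35 + 66.000×1.05 + 30.000×4.91 = 139.83 + 69.300 + 147.30 = 356.43 W.
Ideal ⇒ P_in = P_out, so I_p = P_out/V_p = 356.43/230 = 1.55 A.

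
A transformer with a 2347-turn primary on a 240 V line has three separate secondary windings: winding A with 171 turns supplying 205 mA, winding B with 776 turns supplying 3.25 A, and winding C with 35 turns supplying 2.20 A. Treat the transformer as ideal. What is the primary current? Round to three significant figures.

I_p ≈ 1.12 A

V_A = 240 × 171/2347 = 17.486 V; V_B = 240 × 776/2347 = 79.352 V; V_C = 240 × 35/2347 = 3.5790 V.
P_out = V_A I_A + V_B I_B + V_C I_C = 17.486×0.205 + 79.352×3.25 + 3.5790×2.20 = 3.5847 + 257.90 + 7.8739 = 269.35 W.
Ideal ⇒ P_in = P_out, so I_p = P_out/V_p = 269.35/240 = 1.12 A.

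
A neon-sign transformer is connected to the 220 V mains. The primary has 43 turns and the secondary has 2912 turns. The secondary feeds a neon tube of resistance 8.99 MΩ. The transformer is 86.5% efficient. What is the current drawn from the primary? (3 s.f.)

V_s = 220 × 2912/43 = 14899 V.
I_s = V_s/R = 14899/(8.99×10^6) = 0.0016572 A.
P_out = V_s I_s = 14899 × 0.0016572 = 24.691 W.
P_in = P_out/η = 24.691/0.865 = 28.544 W.
I_p = P_in/V_p = 28.544/220 = 0.130 A.

I_p ≈ 0.130 A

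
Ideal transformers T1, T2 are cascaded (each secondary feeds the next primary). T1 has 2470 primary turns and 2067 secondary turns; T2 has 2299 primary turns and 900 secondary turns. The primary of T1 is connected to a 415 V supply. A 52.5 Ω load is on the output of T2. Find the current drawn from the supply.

After T1: V = 415.00 × 2067/2470 = 347.29 V.
After T2: V = 347.29 × 900/2299 = 135.95 V.
I_load = 135.95/52.5 = 2.5896 A, so P_out = 135.95 × 2.5896 = 352.07 W.
All ideal ⇒ P_in = P_out, so I_supply = 352.07/415 = 0.848 A.

I_supply ≈ 0.848 A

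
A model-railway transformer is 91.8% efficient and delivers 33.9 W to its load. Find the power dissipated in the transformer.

P_loss ≈ 3.03 W

P_in = P_out/η = 33.9/0.918 = 36.9281 W.
P_loss = P_in − P_out = 36.9281 − 33.9 = 3.03 W.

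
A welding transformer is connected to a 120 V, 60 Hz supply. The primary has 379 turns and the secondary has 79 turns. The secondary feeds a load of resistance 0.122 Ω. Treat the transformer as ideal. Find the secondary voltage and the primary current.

V_s ≈ 25.0 V, I_p ≈ 42.7 A

V_s = V_p × N_s/N_p = 120 × 79/379 = 25.013 V.
I_s = V_s/R = 25.013/0.122 = 205.03 A.
I_p = I_s × N_s/N_p = 205.03 × 79/379 = 42.7 A.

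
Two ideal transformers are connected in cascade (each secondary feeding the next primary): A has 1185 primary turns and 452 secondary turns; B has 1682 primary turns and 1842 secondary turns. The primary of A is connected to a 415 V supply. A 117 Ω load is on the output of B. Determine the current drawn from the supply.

Secondary of A: V = 415.00 × 452/1185 = 158.30 V.
Secondary of B: V = 158.30 × 1842/1682 = 173.35 V.
I_load = 173.35/117 = 1.4817 A, so P_out = 173.35 × 1.4817 = 256.85 W.
All ideal ⇒ P_in = P_out, so I_supply = 256.85/415 = 0.619 A.

I_supply ≈ 0.619 A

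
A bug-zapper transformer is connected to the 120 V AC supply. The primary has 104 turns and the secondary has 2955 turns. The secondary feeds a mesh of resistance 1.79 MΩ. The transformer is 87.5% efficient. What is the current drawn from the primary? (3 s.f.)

V_s = 120 × 2955/104 = 3409.6 V.
I_s = V_s/R = 3409.6/(1.79×10^6) = 0.0019048 A.
P_out = V_s I_s = 3409.6 × 0.0019048 = 6.4947 W.
P_in = P_out/η = 6.4947/0.875 = 7.4225 W.
I_p = P_in/V_p = 7.4225/120 = 0.0619 A.

I_p ≈ 0.0619 A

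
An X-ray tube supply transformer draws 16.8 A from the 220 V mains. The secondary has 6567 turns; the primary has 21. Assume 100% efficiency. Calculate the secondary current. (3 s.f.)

I_s ≈ 0.0537 A

I_s/I_p = N_p/N_s, so I_s = 16.8 × 21/6567 = 0.0537 A.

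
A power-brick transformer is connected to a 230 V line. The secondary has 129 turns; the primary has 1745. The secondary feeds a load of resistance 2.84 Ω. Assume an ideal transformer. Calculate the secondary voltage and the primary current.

V_s ≈ 17.0 V, I_p ≈ 0.443 A

V_s = V_p × N_s/N_p = 230 × 129/1745 = 17.003 V.
I_s = V_s/R = 17.003/2.84 = 5.9869 A.
I_p = I_s × N_s/N_p = 5.9869 × 129/1745 = 0.443 A.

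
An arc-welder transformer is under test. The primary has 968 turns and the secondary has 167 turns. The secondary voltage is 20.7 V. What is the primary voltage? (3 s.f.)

V_p ≈ 120 V

V_p/V_s = N_p/N_s, so V_p = 20.7 × 968/167 = 120 V.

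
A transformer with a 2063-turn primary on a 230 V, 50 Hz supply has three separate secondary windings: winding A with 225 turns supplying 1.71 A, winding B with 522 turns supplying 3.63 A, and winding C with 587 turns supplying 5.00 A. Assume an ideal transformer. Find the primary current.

V_A = 230 × 225/2063 = 25.085 V; V_B = 230 × 522/2063 = 58.197 V; V_C = 230 × 587/2063 = 65.444 V.
P_out = V_A I_A + V_B I_B + V_C I_C = 25.085×1.71 + 58.197×3.63 + 65.444×5.00 = 42.895 + 211.25 + 327.22 = 581.37 W.
Ideal ⇒ P_in = P_out, so I_p = P_out/V_p = 581.37/230 = 2.53 A.

I_p ≈ 2.53 A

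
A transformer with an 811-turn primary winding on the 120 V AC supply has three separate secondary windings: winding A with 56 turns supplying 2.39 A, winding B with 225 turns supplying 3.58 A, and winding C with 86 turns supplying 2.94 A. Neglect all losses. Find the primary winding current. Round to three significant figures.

V_A = 120 × 56/811 = 8.2861 V; V_B = 120 × 225/811 = 33.292 V; V_C = 120 × 86/811 = 12.725 V.
P_out = V_A I_A + V_B I_B + V_C I_C = 8.2861×2.39 + 33.292×3.58 + 12.725×2.94 = 19.804 + 119.19 + 37.412 = 176.40 W.
Ideal ⇒ P_in = P_out, so I_p = P_out/V_p = 176.40/120 = 1.47 A.

I_p ≈ 1.47 A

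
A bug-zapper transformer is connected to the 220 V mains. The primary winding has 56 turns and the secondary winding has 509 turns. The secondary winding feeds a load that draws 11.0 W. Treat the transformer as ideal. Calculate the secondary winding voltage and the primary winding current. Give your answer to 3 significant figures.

V_s = V_p × N_s/N_p = 220 × 509/56 = 1999.6 V.
I_s = P/V_s = 11.0/1999.6 = 0.0055010 A.
I_p = I_s × N_s/N_p = 0.0055010 × 509/56 = 0.0500 A.

V_s ≈ 2000 V, I_p ≈ 0.0500 A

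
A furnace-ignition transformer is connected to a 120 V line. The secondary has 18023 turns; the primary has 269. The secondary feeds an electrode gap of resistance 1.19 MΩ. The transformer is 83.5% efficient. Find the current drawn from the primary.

V_s = 120 × 18023/269 = 8040.0 V.
I_s = V_s/R = 8040.0/(1.19×10^6) = 0.0067563 A.
P_out = V_s I_s = 8040.0 × 0.0067563 = 54.321 W.
P_in = P_out/η = 54.321/0.835 = 65.055 W.
I_p = P_in/V_p = 65.055/120 = 0.542 A.

I_p ≈ 0.542 A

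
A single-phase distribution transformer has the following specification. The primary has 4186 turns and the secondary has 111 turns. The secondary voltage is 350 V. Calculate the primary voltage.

V_p ≈ 13200 V

V_p/V_s = N_p/N_s, so V_p = 350 × 4186/111 = 13200 V.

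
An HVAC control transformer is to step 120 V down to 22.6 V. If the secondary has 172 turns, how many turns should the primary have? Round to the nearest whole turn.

N_p/N_s = V_p/V_s, so N_p = 172 × 120/22.6 = 913.3 ≈ 913 turns.

N_p = 913 turns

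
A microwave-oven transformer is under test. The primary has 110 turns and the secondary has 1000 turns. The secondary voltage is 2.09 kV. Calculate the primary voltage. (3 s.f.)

V_p/V_s = N_p/N_s, so V_p = 2090 × 110/1000 = 230 V.

V_p ≈ 230 V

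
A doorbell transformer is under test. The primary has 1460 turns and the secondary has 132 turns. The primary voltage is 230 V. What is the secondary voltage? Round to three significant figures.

V_s ≈ 20.8 V

V_s/V_p = N_s/N_p, so V_s = 230 × 132/1460 = 20.8 V.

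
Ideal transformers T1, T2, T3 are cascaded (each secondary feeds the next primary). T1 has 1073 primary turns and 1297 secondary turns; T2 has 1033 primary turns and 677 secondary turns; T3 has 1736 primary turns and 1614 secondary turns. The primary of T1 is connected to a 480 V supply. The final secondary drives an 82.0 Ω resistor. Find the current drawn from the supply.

I_supply ≈ 3.18 A

After T1: V = 480.00 × 1297/1073 = 580.21 V.
After T2: V = 580.21 × 677/1033 = 380.25 V.
After T3: V = 380.25 × 1614/1736 = 353.53 V.
I_load = 353.53/82.0 = 4.3113 A, so P_out = 353.53 × 4.3113 = 1524.2 W.
All ideal ⇒ P_in = P_out, so I_supply = 1524.2/480 = 3.18 A.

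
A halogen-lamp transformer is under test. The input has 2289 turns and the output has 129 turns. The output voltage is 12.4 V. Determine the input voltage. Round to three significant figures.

V_in/V_out = N_in/N_out, so V_in = 12.4 × 2289/129 = 220 V.

V_in ≈ 220 V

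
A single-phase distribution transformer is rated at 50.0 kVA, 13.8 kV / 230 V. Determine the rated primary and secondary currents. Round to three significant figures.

I_p = S/V_p = 50000/13800 = 3.62 A.
I_s = S/V_s = 50000/230 = 217 A.

I_p ≈ 3.62 A, I_s ≈ 217 A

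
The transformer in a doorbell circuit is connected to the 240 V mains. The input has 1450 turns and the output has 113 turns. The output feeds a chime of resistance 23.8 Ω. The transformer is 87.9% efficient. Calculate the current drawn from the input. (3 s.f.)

I_in ≈ 0.0697 A

V_out = 240 × 113/1450 = 18.703 V.
I_out = V_out/R = 18.703/23.8 = 0.78586 A.
P_out = V_out I_out = 18.703 × 0.78586 = 14.698 W.
P_in = P_out/η = 14.698/0.879 = 16.722 W.
I_in = P_in/V_in = 16.722/240 = 0.0697 A.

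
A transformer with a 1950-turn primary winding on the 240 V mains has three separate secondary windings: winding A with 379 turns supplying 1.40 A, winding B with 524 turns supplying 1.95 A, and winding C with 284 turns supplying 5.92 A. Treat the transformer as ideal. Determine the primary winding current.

I_p ≈ 1.66 A

V_A = 240 × 379/1950 = 46.646 V; V_B = 240 × 524/1950 = 64.492 V; V_C = 240 × 284/1950 = 34.954 V.
P_out = V_A I_A + V_B I_B + V_C I_C = 46.646×1.40 + 64.492×1.95 + 34.954×5.92 = 65.305 + 125.76 + 206.93 = 397.99 W.
Ideal ⇒ P_in = P_out, so I_p = P_out/V_p = 397.99/240 = 1.66 A.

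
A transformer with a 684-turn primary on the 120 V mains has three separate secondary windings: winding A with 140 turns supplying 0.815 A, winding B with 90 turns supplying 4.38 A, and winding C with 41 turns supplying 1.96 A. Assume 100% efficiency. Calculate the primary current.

I_p ≈ 0.861 A

V_A = 120 × 140/684 = 24.561 V; V_B = 120 × 90/684 = 15.789 V; V_C = 120 × 41/684 = 7.1930 V.
P_out = V_A I_A + V_B I_B + V_C I_C = 24.561×0.815 + 15.789×4.38 + 7.1930×1.96 = 20.018 + 69.158 + 14.098 = 103.27 W.
Ideal ⇒ P_in = P_out, so I_p = P_out/V_p = 103.27/120 = 0.861 A.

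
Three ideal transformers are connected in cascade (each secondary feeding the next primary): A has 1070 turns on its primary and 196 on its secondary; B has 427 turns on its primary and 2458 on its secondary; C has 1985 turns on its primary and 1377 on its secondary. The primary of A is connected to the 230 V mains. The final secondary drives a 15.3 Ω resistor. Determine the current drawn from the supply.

I_supply ≈ 8.04 A

Secondary of A: V = 230.00 × 196/1070 = 42.131 V.
Secondary of B: V = 42.131 × 2458/427 = 242.52 V.
Secondary of C: V = 242.52 × 1377/1985 = 168.24 V.
I_load = 168.24/15.3 = 10.996 A, so P_out = 168.24 × 10.996 = 1850.0 W.
All ideal ⇒ P_in = P_out, so I_supply = 1850.0/230 = 8.04 A.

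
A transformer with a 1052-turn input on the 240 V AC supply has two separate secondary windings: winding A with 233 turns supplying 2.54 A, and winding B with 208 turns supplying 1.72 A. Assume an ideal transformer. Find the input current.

I_in ≈ 0.903 A

V_A = 240 × 233/1052 = 53.156 V; V_B = 240 × 208/1052 = 47.452 V.
P_out = V_A I_A + V_B I_B = 53.156×2.54 + 47.452×1.72 = 135.02 + 81.618 = 216.63 W.
Ideal ⇒ P_in = P_out, so I_in = P_out/V_in = 216.63/240 = 0.903 A.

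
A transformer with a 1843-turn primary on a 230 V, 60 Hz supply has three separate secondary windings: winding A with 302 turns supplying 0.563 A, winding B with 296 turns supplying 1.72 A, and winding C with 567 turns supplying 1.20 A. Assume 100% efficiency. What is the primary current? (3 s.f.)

I_p ≈ 0.738 A

V_A = 230 × 302/1843 = 37.689 V; V_B = 230 × 296/1843 = 36.940 V; V_C = 230 × 567/1843 = 70.760 V.
P_out = V_A I_A + V_B I_B + V_C I_C = 37.689×0.563 + 36.940×1.72 + 70.760×1.20 = 21.219 + 63.536 + 84.912 = 169.67 W.
Ideal ⇒ P_in = P_out, so I_p = P_out/V_p = 169.67/230 = 0.738 A.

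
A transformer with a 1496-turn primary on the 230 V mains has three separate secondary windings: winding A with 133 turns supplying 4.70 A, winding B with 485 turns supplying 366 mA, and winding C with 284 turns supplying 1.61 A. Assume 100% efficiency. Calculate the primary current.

I_p ≈ 0.842 A

V_A = 230 × 133/1496 = 20.448 V; V_B = 230 × 485/1496 = 74.566 V; V_C = 230 × 284/1496 = 43.663 V.
P_out = V_A I_A + V_B I_B + V_C I_C = 20.448×4.70 + 74.566×0.366 + 43.663×1.61 = 96.105 + 27.291 + 70.298 = 193.69 W.
Ideal ⇒ P_in = P_out, so I_p = P_out/V_p = 193.69/230 = 0.842 A.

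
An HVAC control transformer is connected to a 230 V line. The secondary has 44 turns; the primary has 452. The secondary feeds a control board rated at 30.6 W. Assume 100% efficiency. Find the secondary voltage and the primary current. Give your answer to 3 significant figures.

V_s ≈ 22.4 V, I_p ≈ 0.133 A

V_s = V_p × N_s/N_p = 230 × 44/452 = 22.389 V.
I_s = P/V_s = 30.6/22.389 = 1.3667 A.
I_p = I_s × N_s/N_p = 1.3667 × 44/452 = 0.133 A.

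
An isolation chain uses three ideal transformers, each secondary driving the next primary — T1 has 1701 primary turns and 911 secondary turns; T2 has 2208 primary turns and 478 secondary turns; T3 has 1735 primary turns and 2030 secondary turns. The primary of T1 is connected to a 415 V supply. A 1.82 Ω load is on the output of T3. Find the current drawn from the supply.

After T1: V = 415.00 × 911/1701 = 222.26 V.
After T2: V = 222.26 × 478/2208 = 48.116 V.
After T3: V = 48.116 × 2030/1735 = 56.297 V.
I_load = 56.297/1.82 = 30.933 A, so P_out = 56.297 × 30.933 = 1741.4 W.
All ideal ⇒ P_in = P_out, so I_supply = 1741.4/415 = 4.20 A.

I_supply ≈ 4.20 A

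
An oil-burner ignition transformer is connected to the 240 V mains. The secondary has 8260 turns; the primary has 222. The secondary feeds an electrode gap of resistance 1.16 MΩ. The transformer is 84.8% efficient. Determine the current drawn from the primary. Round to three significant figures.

I_p ≈ 0.338 A

V_s = 240 × 8260/222 = 8929.7 V.
I_s = V_s/R = 8929.7/(1.16×10^6) = 0.0076980 A.
P_out = V_s I_s = 8929.7 × 0.0076980 = 68.741 W.
P_in = P_out/η = 68.741/0.848 = 81.063 W.
I_p = P_in/V_p = 81.063/240 = 0.338 A.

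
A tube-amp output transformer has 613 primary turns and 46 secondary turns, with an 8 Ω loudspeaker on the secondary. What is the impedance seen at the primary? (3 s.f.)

Z_p ≈ 1420 Ω

Z_p = (N_p/N_s)² × Z_s = (613/46)² × 8 = 1420 Ω.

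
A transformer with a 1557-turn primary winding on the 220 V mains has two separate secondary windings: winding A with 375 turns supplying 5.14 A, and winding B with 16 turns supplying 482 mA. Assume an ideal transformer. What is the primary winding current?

I_p ≈ 1.24 A

V_A = 220 × 375/1557 = 52.987 V; V_B = 220 × 16/1557 = 2.2608 V.
P_out = V_A I_A + V_B I_B = 52.987×5.14 + 2.2608×0.482 = 272.35 + 1.0897 = 273.44 W.
Ideal ⇒ P_in = P_out, so I_p = P_out/V_p = 273.44/220 = 1.24 A.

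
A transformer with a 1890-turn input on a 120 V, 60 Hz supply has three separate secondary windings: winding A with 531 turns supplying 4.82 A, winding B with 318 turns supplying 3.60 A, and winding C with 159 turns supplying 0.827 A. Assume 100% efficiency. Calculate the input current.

I_in ≈ 2.03 A

V_A = 120 × 531/1890 = 33.714 V; V_B = 120 × 318/1890 = 20.190 V; V_C = 120 × 159/1890 = 10.095 V.
P_out = V_A I_A + V_B I_B + V_C I_C = 33.714×4.82 + 20.190×3.60 + 10.095×0.827 = 162.50 + 72.686 + 8.3488 = 243.54 W.
Ideal ⇒ P_in = P_out, so I_in = P_out/V_in = 243.54/120 = 2.03 A.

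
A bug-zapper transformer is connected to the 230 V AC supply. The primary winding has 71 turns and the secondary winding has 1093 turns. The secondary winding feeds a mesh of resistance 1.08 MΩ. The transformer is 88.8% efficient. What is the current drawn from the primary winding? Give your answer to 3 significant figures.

I_p ≈ 0.0568 A

V_s = 230 × 1093/71 = 3540.7 V.
I_s = V_s/R = 3540.7/(1.08×10^6) = 0.0032784 A.
P_out = V_s I_s = 3540.7 × 0.0032784 = 11.608 W.
P_in = P_out/η = 11.608/0.888 = 13.072 W.
I_p = P_in/V_p = 13.072/230 = 0.0568 A.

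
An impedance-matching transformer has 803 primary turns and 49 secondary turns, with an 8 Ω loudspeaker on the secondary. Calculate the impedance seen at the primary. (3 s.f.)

Z_p ≈ 2150 Ω

Z_p = (N_p/N_s)² × Z_s = (803/49)² × 8 = 2150 Ω.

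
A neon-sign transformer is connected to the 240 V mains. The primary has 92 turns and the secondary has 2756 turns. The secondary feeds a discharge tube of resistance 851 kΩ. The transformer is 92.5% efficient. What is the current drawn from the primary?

I_p ≈ 0.274 A

V_s = 240 × 2756/92 = 7189.6 V.
I_s = V_s/R = 7189.6/851000 = 0.0084484 A.
P_out = V_s I_s = 7189.6 × 0.0084484 = 60.740 W.
P_in = P_out/η = 60.740/0.925 = 65.665 W.
I_p = P_in/V_p = 65.665/240 = 0.274 A.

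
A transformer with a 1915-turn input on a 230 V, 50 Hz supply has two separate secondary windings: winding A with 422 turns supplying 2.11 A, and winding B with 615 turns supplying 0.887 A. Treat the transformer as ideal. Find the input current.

I_in ≈ 0.750 A

V_A = 230 × 422/1915 = 50.684 V; V_B = 230 × 615/1915 = 73.864 V.
P_out = V_A I_A + V_B I_B = 50.684×2.11 + 73.864×0.887 = 106.94 + 65.518 = 172.46 W.
Ideal ⇒ P_in = P_out, so I_in = P_out/V_in = 172.46/230 = 0.750 A.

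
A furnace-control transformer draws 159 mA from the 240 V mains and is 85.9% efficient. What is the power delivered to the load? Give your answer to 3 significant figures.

P_out ≈ 32.8 W

P_in = V_p I_p = 240 × 0.159 = 38.160 W.
P_out = η P_in = 0.859 × 38.160 = 32.8 W.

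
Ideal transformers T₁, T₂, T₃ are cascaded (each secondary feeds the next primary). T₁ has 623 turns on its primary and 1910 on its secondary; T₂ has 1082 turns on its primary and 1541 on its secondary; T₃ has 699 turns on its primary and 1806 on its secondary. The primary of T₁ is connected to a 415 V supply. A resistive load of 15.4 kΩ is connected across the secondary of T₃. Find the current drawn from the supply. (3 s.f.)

I_supply ≈ 3.43 A

Secondary of T₁: V = 415.00 × 1910/623 = 1272.3 V.
Secondary of T₂: V = 1272.3 × 1541/1082 = 1812.0 V.
Secondary of T₃: V = 1812.0 × 1806/699 = 4681.8 V.
I_load = 4681.8/15400 = 0.30401 A, so P_out = 4681.8 × 0.30401 = 1423.3 W.
All ideal ⇒ P_in = P_out, so I_supply = 1423.3/415 = 3.43 A.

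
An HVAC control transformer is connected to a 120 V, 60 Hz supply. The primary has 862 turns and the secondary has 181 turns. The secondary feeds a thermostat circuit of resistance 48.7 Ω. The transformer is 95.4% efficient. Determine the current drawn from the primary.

I_p ≈ 0.114 A

V_s = 120 × 181/862 = 25.197 V.
I_s = V_s/R = 25.197/48.7 = 0.51740 A.
P_out = V_s I_s = 25.197 × 0.51740 = 13.037 W.
P_in = P_out/η = 13.037/0.954 = 13.666 W.
I_p = P_in/V_p = 13.666/120 = 0.114 A.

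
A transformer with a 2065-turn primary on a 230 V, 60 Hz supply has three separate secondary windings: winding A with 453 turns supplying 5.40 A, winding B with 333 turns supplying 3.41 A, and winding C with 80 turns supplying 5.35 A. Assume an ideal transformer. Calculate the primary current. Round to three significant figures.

I_p ≈ 1.94 A

V_A = 230 × 453/2065 = 50.455 V; V_B = 230 × 333/2065 = 37.090 V; V_C = 230 × 80/2065 = 8.9104 V.
P_out = V_A I_A + V_B I_B + V_C I_C = 50.455×5.40 + 37.090×3.41 + 8.9104×5.35 = 272.46 + 126.48 + 47.671 = 446.60 W.
Ideal ⇒ P_in = P_out, so I_p = P_out/V_p = 446.60/230 = 1.94 A.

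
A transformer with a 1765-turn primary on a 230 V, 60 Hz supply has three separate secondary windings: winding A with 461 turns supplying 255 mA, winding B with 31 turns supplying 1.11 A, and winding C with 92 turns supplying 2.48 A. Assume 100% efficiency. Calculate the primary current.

I_p ≈ 0.215 A

V_A = 230 × 461/1765 = 60.074 V; V_B = 230 × 31/1765 = 4.0397 V; V_C = 230 × 92/1765 = 11.989 V.
P_out = V_A I_A + V_B I_B + V_C I_C = 60.074×0.255 + 4.0397×1.11 + 11.989×2.48 = 15.319 + 4.4840 + 29.732 = 49.535 W.
Ideal ⇒ P_in = P_out, so I_p = P_out/V_p = 49.535/230 = 0.215 A.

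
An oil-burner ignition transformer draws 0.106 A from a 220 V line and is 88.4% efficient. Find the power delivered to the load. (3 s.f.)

P_out ≈ 20.6 W

P_in = V_p I_p = 220 × 0.106 = 23.320 W.
P_out = η P_in = 0.884 × 23.320 = 20.6 W.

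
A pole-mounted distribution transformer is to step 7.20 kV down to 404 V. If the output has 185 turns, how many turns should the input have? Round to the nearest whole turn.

N_in = 3297 turns

N_in/N_out = V_in/V_out, so N_in = 185 × 7200/404 = 3297.0 ≈ 3297 turns.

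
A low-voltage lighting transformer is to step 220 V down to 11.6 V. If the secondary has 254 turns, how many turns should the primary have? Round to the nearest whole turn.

N_p = 4817 turns

N_p/N_s = V_p/V_s, so N_p = 254 × 220/11.6 = 4817.2 ≈ 4817 turns.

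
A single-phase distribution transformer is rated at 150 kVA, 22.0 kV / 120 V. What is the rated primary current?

I_p ≈ 6.82 A

I_p = S/V_p = 150000/22000 = 6.82 A.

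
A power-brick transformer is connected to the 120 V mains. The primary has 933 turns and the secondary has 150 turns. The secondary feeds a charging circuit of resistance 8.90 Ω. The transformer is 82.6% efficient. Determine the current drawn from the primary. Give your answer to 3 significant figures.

I_p ≈ 0.422 A

V_s = 120 × 150/933 = 19.293 V.
I_s = V_s/R = 19.293/8.90 = 2.1677 A.
P_out = V_s I_s = 19.293 × 2.1677 = 41.821 W.
P_in = P_out/η = 41.821/0.826 = 50.630 W.
I_p = P_in/V_p = 50.630/120 = 0.422 A.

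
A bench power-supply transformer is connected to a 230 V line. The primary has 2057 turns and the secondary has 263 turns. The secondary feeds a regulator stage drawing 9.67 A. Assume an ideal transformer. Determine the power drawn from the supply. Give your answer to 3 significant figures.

I_p = I_s × N_s/N_p = 9.67 × 263/2057 = 1.2364 A.
P = V_p I_p = 230 × 1.2364 = 284 W.

P ≈ 284 W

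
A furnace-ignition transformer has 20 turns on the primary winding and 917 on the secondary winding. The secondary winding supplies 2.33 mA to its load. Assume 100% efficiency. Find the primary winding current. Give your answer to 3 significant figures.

For an ideal transformer I_p/I_s = N_s/N_p, so I_p = 0.00233 × 917/20 = 0.107 A.

I_p ≈ 0.107 A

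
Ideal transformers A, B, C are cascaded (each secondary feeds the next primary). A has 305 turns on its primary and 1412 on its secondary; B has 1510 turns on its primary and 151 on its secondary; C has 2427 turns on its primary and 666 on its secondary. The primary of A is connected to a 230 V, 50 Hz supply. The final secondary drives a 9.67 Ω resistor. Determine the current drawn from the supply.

Secondary of A: V = 230.00 × 1412/305 = 1064.8 V.
Secondary of B: V = 1064.8 × 151/1510 = 106.48 V.
Secondary of C: V = 106.48 × 666/2427 = 29.219 V.
I_load = 29.219/9.67 = 3.0216 A, so P_out = 29.219 × 3.0216 = 88.289 W.
All ideal ⇒ P_in = P_out, so I_supply = 88.289/230 = 0.384 A.

I_supply ≈ 0.384 A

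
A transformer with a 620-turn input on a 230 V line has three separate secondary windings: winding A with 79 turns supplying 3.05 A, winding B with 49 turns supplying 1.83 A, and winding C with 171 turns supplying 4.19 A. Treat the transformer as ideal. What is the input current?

I_in ≈ 1.69 A

V_A = 230 × 79/620 = 29.306 V; V_B = 230 × 49/620 = 18.177 V; V_C = 230 × 171/620 = 63.435 V.
P_out = V_A I_A + V_B I_B + V_C I_C = 29.306×3.05 + 18.177×1.83 + 63.435×4.19 = 89.385 + 33.265 + 265.79 = 388.44 W.
Ideal ⇒ P_in = P_out, so I_in = P_out/V_in = 388.44/230 = 1.69 A.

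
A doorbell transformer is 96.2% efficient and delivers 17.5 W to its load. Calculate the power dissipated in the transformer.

P_loss ≈ 0.691 W

P_in = P_out/η = 17.5/0.962 = 18.1913 W.
P_loss = P_in − P_out = 18.1913 − 17.5 = 0.691 W.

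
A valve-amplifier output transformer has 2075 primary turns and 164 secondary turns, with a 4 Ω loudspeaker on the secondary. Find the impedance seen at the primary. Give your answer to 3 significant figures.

Z_p ≈ 640 Ω

Z_p = (N_p/N_s)² × Z_s = (2075/164)² × 4 = 640 Ω.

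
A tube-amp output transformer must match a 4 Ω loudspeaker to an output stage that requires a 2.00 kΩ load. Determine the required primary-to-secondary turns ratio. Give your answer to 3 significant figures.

N_p/N_s ≈ 22.4

Z_p/Z_s = (N_p/N_s)², so N_p/N_s = √(2000/4) = √500 = 22.4.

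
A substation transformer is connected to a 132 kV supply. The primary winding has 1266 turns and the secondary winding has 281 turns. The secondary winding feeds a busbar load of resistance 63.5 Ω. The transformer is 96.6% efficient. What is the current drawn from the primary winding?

I_p ≈ 106 A

V_s = 132000 × 281/1266 = 29299 V.
I_s = V_s/R = 29299/63.5 = 461.39 A.
P_out = V_s I_s = 29299 × 461.39 = 1.3518×10^7 W.
P_in = P_out/η = 1.3518×10^7/0.966 = 1.3994×10^7 W.
I_p = P_in/V_p = 1.3994×10^7/132000 = 106 A.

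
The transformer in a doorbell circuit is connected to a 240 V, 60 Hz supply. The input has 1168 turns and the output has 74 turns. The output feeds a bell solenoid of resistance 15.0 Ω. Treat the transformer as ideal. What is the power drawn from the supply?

V_out = V_in × N_out/N_in = 240 × 74/1168 = 15.205 V.
I_out = V_out/R = 15.205/15.0 = 1.0137 A.
I_in = I_out × N_out/N_in = 1.0137 × 74/1168 = 0.064224 A.
P = V_in I_in = 240 × 0.064224 = 15.4 W.

P ≈ 15.4 W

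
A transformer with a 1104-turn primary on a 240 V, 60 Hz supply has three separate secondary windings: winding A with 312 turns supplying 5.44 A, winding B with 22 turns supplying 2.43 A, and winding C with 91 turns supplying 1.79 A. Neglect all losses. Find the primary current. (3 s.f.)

I_p ≈ 1.73 A

V_A = 240 × 312/1104 = 67.826 V; V_B = 240 × 22/1104 = 4.7826 V; V_C = 240 × 91/1104 = 19.783 V.
P_out = V_A I_A + V_B I_B + V_C I_C = 67.826×5.44 + 4.7826×2.43 + 19.783×1.79 = 368.97 + 11.622 + 35.411 = 416.01 W.
Ideal ⇒ P_in = P_out, so I_p = P_out/V_p = 416.01/240 = 1.73 A.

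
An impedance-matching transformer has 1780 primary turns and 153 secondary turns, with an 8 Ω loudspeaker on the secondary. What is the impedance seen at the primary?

Z_p ≈ 1080 Ω

Z_p = (N_p/N_s)² × Z_s = (1780/153)² × 8 = 1080 Ω.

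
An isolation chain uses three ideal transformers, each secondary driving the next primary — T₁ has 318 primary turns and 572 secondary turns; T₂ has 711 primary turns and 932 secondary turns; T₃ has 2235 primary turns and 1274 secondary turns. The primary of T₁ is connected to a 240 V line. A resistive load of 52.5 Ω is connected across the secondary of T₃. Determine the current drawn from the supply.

I_supply ≈ 8.26 A

Secondary of T₁: V = 240.00 × 572/318 = 431.70 V.
Secondary of T₂: V = 431.70 × 932/711 = 565.88 V.
Secondary of T₃: V = 565.88 × 1274/2235 = 322.57 V.
I_load = 322.57/52.5 = 6.1441 A, so P_out = 322.57 × 6.1441 = 1981.9 W.
All ideal ⇒ P_in = P_out, so I_supply = 1981.9/240 = 8.26 A.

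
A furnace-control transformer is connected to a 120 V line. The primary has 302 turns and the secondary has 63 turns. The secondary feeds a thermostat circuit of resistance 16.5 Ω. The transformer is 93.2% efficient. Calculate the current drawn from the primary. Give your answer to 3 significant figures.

I_p ≈ 0.340 A

V_s = 120 × 63/302 = 25.033 V.
I_s = V_s/R = 25.033/16.5 = 1.5172 A.
P_out = V_s I_s = 25.033 × 1.5172 = 37.979 W.
P_in = P_out/η = 37.979/0.932 = 40.750 W.
I_p = P_in/V_p = 40.750/120 = 0.340 A.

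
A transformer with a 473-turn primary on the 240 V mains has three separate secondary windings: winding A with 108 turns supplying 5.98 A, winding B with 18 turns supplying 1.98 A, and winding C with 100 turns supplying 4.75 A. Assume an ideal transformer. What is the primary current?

V_A = 240 × 108/473 = 54.799 V; V_B = 240 × 18/473 = 9.1332 V; V_C = 240 × 100/473 = 50.740 V.
P_out = V_A I_A + V_B I_B + V_C I_C = 54.799×5.98 + 9.1332×1.98 + 50.740×4.75 = 327.70 + 18.084 + 241.01 = 586.80 W.
Ideal ⇒ P_in = P_out, so I_p = P_out/V_p = 586.80/240 = 2.44 A.

I_p ≈ 2.44 A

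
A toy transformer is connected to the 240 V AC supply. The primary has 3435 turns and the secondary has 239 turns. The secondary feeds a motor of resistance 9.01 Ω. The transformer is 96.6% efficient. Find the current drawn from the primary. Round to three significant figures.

V_s = 240 × 239/3435 = 16.699 V.
I_s = V_s/R = 16.699/9.01 = 1.8534 A.
P_out = V_s I_s = 16.699 × 1.8534 = 30.949 W.
P_in = P_out/η = 30.949/0.966 = 32.038 W.
I_p = P_in/V_p = 32.038/240 = 0.133 A.

I_p ≈ 0.133 A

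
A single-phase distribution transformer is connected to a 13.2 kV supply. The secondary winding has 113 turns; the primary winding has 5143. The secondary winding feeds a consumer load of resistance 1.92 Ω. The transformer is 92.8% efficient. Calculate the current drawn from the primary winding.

I_p ≈ 3.58 A

V_s = 13200 × 113/5143 = 290.03 V.
I_s = V_s/R = 290.03/1.92 = 151.05 A.
P_out = V_s I_s = 290.03 × 151.05 = 43810 W.
P_in = P_out/η = 43810/0.928 = 47209 W.
I_p = P_in/V_p = 47209/13200 = 3.58 A.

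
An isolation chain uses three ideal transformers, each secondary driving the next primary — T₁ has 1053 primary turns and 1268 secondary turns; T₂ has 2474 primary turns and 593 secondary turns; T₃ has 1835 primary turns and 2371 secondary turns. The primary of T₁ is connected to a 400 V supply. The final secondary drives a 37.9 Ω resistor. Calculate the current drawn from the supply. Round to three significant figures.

Secondary of T₁: V = 400.00 × 1268/1053 = 481.67 V.
Secondary of T₂: V = 481.67 × 593/2474 = 115.45 V.
Secondary of T₃: V = 115.45 × 2371/1835 = 149.18 V.
I_load = 149.18/37.9 = 3.9361 A, so P_out = 149.18 × 3.9361 = 587.17 W.
All ideal ⇒ P_in = P_out, so I_supply = 587.17/400 = 1.47 A.

I_supply ≈ 1.47 A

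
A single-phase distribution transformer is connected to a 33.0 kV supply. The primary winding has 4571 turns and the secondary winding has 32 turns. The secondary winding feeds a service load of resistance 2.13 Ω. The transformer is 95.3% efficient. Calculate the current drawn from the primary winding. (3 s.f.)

I_p ≈ 0.797 A

V_s = 33000 × 32/4571 = 231.02 V.
I_s = V_s/R = 231.02/2.13 = 108.46 A.
P_out = V_s I_s = 231.02 × 108.46 = 25057 W.
P_in = P_out/η = 25057/0.953 = 26293 W.
I_p = P_in/V_p = 26293/33000 = 0.797 A.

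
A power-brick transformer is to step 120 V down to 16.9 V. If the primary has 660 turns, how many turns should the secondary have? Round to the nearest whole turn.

N_s/N_p = V_s/V_p, so N_s = 660 × 16.9/120 = 92.9 ≈ 93 turns.

N_s = 93 turns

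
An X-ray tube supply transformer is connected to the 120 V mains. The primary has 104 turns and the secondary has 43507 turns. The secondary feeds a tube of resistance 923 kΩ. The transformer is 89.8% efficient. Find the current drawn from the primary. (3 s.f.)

I_p ≈ 25.3 A

V_s = 120 × 43507/104 = 50200 V.
I_s = V_s/R = 50200/923000 = 0.054388 A.
P_out = V_s I_s = 50200 × 0.054388 = 2730.3 W.
P_in = P_out/η = 2730.3/0.898 = 3040.4 W.
I_p = P_in/V_p = 3040.4/120 = 25.3 A.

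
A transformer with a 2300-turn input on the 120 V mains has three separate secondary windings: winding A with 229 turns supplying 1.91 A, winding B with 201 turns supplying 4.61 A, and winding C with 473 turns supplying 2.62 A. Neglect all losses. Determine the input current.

I_in ≈ 1.13 A

V_A = 120 × 229/2300 = 11.948 V; V_B = 120 × 201/2300 = 10.487 V; V_C = 120 × 473/2300 = 24.678 V.
P_out = V_A I_A + V_B I_B + V_C I_C = 11.948×1.91 + 10.487×4.61 + 24.678×2.62 = 22.820 + 48.345 + 64.657 = 135.82 W.
Ideal ⇒ P_in = P_out, so I_in = P_out/V_in = 135.82/120 = 1.13 A.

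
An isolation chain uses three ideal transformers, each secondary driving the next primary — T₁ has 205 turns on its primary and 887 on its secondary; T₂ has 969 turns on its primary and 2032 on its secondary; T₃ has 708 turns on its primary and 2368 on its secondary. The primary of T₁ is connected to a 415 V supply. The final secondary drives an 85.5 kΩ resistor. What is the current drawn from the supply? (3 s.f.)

After T₁: V = 415.00 × 887/205 = 1795.6 V.
After T₂: V = 1795.6 × 2032/969 = 3765.5 V.
After T₃: V = 3765.5 × 2368/708 = 12594 V.
I_load = 12594/85500 = 0.14730 A, so P_out = 12594 × 0.14730 = 1855.1 W.
All ideal ⇒ P_in = P_out, so I_supply = 1855.1/415 = 4.47 A.

I_supply ≈ 4.47 A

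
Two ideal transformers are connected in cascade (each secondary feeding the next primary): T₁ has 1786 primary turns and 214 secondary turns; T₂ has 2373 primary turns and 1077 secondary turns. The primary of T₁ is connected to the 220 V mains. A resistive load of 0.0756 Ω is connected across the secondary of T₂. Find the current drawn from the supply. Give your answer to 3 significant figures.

After T₁: V = 220.00 × 214/1786 = 26.361 V.
After T₂: V = 26.361 × 1077/2373 = 11.964 V.
I_load = 11.964/0.0756 = 158.25 A, so P_out = 11.964 × 158.25 = 1893.3 W.
All ideal ⇒ P_in = P_out, so I_supply = 1893.3/220 = 8.61 A.

I_supply ≈ 8.61 A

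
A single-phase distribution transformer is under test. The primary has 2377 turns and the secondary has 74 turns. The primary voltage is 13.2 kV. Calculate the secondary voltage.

V_s ≈ 411 V

V_s/V_p = N_s/N_p, so V_s = 13200 × 74/2377 = 411 V.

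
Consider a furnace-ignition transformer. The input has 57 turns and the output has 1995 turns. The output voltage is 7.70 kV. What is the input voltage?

V_in ≈ 220 V

V_in/V_out = N_in/N_out, so V_in = 7700 × 57/1995 = 220 V.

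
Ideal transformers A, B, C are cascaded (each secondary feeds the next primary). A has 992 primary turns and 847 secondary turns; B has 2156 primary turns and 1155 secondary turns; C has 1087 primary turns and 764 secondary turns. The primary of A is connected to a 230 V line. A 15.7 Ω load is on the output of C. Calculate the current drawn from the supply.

I_supply ≈ 1.51 A

Secondary of A: V = 230.00 × 847/992 = 196.38 V.
Secondary of B: V = 196.38 × 1155/2156 = 105.20 V.
Secondary of C: V = 105.20 × 764/1087 = 73.943 V.
I_load = 73.943/15.7 = 4.7097 A, so P_out = 73.943 × 4.7097 = 348.25 W.
All ideal ⇒ P_in = P_out, so I_supply = 348.25/230 = 1.51 A.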